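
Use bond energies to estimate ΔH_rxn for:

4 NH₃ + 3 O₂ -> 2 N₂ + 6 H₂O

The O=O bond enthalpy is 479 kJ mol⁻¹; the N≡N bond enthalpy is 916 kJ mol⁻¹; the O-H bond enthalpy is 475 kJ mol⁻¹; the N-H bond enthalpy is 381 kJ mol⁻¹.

Bonds broken (reactants):
  N-H: 12 × 381 = 4572
  O=O: 3 × 479 = 1437
  Σ(broken) = 6009 kJ
Bonds formed (products):
  N≡N: 2 × 916 = 1832
  O-H: 12 × 475 = 5700
  Σ(formed) = 7532 kJ
ΔH = Σ(broken) − Σ(formed) = 6009 − 7532 = −1523 kJ

ΔH ≈ −1523 kJ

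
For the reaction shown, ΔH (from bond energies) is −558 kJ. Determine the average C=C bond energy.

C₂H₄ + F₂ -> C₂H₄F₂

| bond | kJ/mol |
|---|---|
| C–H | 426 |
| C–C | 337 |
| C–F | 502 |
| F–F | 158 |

Let D be the C=C bond energy.
Σ(broken) = 4×426 + 1×D + 1×158 = 1862 + D
Σ(formed) = 1×337 + 2×502 + 4×426 = 3045
ΔH = Σ(broken) − Σ(formed) = (1862 + D) − (3045) = −1183 + D
Setting this equal to −558 kJ gives D = 625 kJ/mol.

D(C=C) ≈ 625 kJ/mol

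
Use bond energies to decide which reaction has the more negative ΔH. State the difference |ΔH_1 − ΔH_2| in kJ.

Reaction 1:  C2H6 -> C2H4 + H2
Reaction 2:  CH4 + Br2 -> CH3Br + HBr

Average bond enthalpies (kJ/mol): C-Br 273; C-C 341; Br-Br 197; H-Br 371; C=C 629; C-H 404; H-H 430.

Reaction 2, by 133 kJ

Reaction 1:
  Bonds broken (reactants):
    C-C: 1 × 341 = 341
    C-H: 6 × 404 = 2424
    Σ(broken) = 2765 kJ
  Bonds formed (products):
    C-H: 4 × 404 = 1616
    C=C: 1 × 629 = 629
    H-H: 1 × 430 = 430
    Σ(formed) = 2675 kJ
  ΔH_1 = 2765 − 2675 = +90 kJ
Reaction 2:
  Bonds broken (reactants):
    Br-Br: 1 × 197 = 197
    C-H: 4 × 404 = 1616
    Σ(broken) = 1813 kJ
  Bonds formed (products):
    C-Br: 1 × 273 = 273
    C-H: 3 × 404 = 1212
    H-Br: 1 × 371 = 371
    Σ(formed) = 1856 kJ
  ΔH_2 = 1813 − 1856 = −43 kJ
ΔH_1 − ΔH_2 = +133 kJ, so reaction 2 has the more negative ΔH; |ΔH_1 − ΔH_2| = 133 kJ.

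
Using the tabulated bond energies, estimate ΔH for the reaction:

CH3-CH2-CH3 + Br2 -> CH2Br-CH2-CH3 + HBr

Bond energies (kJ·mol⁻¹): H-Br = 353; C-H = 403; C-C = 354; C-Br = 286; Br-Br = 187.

Bonds broken (reactants):
  Br-Br: 1 × 187 = 187
  C-C: 2 × 354 = 708
  C-H: 8 × 403 = 3224
  Σ(broken) = 4119 kJ
Bonds formed (products):
  C-Br: 1 × 286 = 286
  C-C: 2 × 354 = 708
  C-H: 7 × 403 = 2821
  H-Br: 1 × 353 = 353
  Σ(formed) = 4168 kJ
ΔH = Σ(broken) − Σ(formed) = 4119 − 4168 = −49 kJ

ΔH ≈ −49 kJ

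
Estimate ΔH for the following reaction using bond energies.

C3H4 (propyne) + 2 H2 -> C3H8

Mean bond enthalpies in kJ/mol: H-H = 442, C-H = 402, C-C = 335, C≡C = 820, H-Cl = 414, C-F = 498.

ΔH ≈ −239 kJ

Bonds broken (reactants):
  C≡C: 1 × 820 = 820
  C-C: 1 × 335 = 335
  C-H: 4 × 402 = 1608
  H-H: 2 × 442 = 884
  Σ(broken) = 3647 kJ
Bonds formed (products):
  C-C: 2 × 335 = 670
  C-H: 8 × 402 = 3216
  Σ(formed) = 3886 kJ
ΔH = Σ(broken) − Σ(formed) = 3647 − 3886 = −239 kJ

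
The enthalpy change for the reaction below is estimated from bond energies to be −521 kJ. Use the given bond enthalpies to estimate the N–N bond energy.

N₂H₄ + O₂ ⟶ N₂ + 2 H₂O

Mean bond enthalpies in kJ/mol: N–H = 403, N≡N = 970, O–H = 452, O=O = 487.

D(N–N) ≈ 158 kJ/mol

Let D be the N–N bond energy.
Σ(broken) = 4×403 + 1×D + 1×487 = 2099 + D
Σ(formed) = 1×970 + 4×452 = 2778
ΔH = Σ(broken) − Σ(formed) = (2099 + D) − (2778) = −679 + D
Setting this equal to −521 kJ gives D = 158 kJ/mol.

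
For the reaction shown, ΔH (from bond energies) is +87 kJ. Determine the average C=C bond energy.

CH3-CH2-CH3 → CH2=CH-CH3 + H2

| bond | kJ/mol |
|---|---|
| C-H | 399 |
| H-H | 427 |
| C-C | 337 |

Let D be the C=C bond energy.
Σ(broken) = 2×337 + 8×399 = 3866
Σ(formed) = 1×337 + 6×399 + 1×D + 1×427 = 3158 + D
ΔH = Σ(broken) − Σ(formed) = (3866) − (3158 + D) = +708 − D
Setting this equal to +87 kJ gives D = 621 kJ/mol.

D(C=C) ≈ 621 kJ/mol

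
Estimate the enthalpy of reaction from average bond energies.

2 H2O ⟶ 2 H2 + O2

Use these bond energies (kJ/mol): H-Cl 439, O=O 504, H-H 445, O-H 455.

Bonds broken (reactants):
  O-H: 4 × 455 = 1820
  Σ(broken) = 1820 kJ
Bonds formed (products):
  H-H: 2 × 445 = 890
  O=O: 1 × 504 = 504
  Σ(formed) = 1394 kJ
ΔH = Σ(broken) − Σ(formed) = 1820 − 1394 = +426 kJ

ΔH ≈ +426 kJ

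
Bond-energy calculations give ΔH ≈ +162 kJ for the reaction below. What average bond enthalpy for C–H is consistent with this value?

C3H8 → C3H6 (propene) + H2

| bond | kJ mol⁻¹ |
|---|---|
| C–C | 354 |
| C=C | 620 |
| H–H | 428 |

D(C–H) ≈ 428 kJ/mol

Let D be the C–H bond energy.
Σ(broken) = 2×354 + 8×D = 708 + 8D
Σ(formed) = 1×354 + 6×D + 1×620 + 1×428 = 1402 + 6D
ΔH = Σ(broken) − Σ(formed) = (708 + 8D) − (1402 + 6D) = −694 + 2D
Setting this equal to +162 kJ gives 2D = 856, so D = 428 kJ/mol.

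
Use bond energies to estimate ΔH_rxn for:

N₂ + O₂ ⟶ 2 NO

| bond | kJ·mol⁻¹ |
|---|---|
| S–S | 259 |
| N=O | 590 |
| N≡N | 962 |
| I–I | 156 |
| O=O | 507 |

ΔH ≈ +289 kJ

Bonds broken (reactants):
  N≡N: 1 × 962 = 962
  O=O: 1 × 507 = 507
  Σ(broken) = 1469 kJ
Bonds formed (products):
  N=O: 2 × 590 = 1180
  Σ(formed) = 1180 kJ
ΔH = Σ(broken) − Σ(formed) = 1469 − 1180 = +289 kJ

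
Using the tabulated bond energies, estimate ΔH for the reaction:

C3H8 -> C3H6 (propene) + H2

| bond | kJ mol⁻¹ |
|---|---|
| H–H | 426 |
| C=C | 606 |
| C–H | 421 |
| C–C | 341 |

Bonds broken (reactants):
  C–C: 2 × 341 = 682
  C–H: 8 × 421 = 3368
  Σ(broken) = 4050 kJ
Bonds formed (products):
  C–C: 1 × 341 = 341
  C–H: 6 × 421 = 2526
  C=C: 1 × 606 = 606
  H–H: 1 × 426 = 426
  Σ(formed) = 3899 kJ
ΔH = Σ(broken) − Σ(formed) = 4050 − 3899 = +151 kJ

ΔH ≈ +151 kJ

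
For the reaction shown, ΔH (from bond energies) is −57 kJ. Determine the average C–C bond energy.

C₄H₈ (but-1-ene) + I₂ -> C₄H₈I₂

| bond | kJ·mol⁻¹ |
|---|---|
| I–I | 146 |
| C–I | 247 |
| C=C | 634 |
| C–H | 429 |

Let D be the C–C bond energy.
Σ(broken) = 2×D + 8×429 + 1×634 + 1×146 = 4212 + 2D
Σ(formed) = 3×D + 8×429 + 2×247 = 3926 + 3D
ΔH = Σ(broken) − Σ(formed) = (4212 + 2D) − (3926 + 3D) = +286 − D
Setting this equal to −57 kJ gives D = 343 kJ/mol.

D(C–C) ≈ 343 kJ/mol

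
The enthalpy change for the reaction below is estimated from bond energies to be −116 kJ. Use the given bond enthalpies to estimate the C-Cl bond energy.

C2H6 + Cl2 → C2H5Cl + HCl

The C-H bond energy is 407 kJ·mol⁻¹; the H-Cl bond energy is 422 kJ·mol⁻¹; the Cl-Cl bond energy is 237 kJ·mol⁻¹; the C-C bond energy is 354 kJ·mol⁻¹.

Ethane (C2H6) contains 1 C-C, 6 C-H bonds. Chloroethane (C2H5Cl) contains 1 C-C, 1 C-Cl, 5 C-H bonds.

D(C-Cl) ≈ 338 kJ/mol

Let D be the C-Cl bond energy.
Σ(broken) = 1×354 + 6×407 + 1×237 = 3033
Σ(formed) = 1×354 + 1×D + 5×407 + 1×422 = 2811 + D
ΔH = Σ(broken) − Σ(formed) = (3033) − (2811 + D) = +222 − D
Setting this equal to −116 kJ gives D = 338 kJ/mol.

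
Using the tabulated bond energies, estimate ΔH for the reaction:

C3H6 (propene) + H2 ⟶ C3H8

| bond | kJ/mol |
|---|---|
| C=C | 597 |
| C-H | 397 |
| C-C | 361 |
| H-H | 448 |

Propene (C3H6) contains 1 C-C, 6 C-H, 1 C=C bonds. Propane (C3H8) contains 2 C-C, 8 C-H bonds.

ΔH ≈ −110 kJ

Bonds broken (reactants):
  C-C: 1 × 361 = 361
  C-H: 6 × 397 = 2382
  C=C: 1 × 597 = 597
  H-H: 1 × 448 = 448
  Σ(broken) = 3788 kJ
Bonds formed (products):
  C-C: 2 × 361 = 722
  C-H: 8 × 397 = 3176
  Σ(formed) = 3898 kJ
ΔH = Σ(broken) − Σ(formed) = 3788 − 3898 = −110 kJ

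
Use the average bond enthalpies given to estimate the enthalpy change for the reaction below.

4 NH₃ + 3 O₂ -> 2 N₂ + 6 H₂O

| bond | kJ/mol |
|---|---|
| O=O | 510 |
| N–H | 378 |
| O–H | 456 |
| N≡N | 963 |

ΔH ≈ −1332 kJ

Bonds broken (reactants):
  N–H: 12 × 378 = 4536
  O=O: 3 × 510 = 1530
  Σ(broken) = 6066 kJ
Bonds formed (products):
  N≡N: 2 × 963 = 1926
  O–H: 12 × 456 = 5472
  Σ(formed) = 7398 kJ
ΔH = Σ(broken) − Σ(formed) = 6066 − 7398 = −1332 kJ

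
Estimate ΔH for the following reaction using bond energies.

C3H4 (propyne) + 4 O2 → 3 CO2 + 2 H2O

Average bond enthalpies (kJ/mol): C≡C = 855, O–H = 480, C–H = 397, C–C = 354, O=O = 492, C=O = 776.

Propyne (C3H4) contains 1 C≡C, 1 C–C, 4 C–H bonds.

ΔH ≈ −1811 kJ

Bonds broken (reactants):
  C≡C: 1 × 855 = 855
  C–C: 1 × 354 = 354
  C–H: 4 × 397 = 1588
  O=O: 4 × 492 = 1968
  Σ(broken) = 4765 kJ
Bonds formed (products):
  C=O: 6 × 776 = 4656
  O–H: 4 × 480 = 1920
  Σ(formed) = 6576 kJ
ΔH = Σ(broken) − Σ(formed) = 4765 − 6576 = −1811 kJ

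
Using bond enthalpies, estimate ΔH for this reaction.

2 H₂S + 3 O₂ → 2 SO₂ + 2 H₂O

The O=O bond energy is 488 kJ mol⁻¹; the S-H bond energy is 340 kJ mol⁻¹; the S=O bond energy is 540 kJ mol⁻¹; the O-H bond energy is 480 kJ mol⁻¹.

Bonds broken (reactants):
  O=O: 3 × 488 = 1464
  S-H: 4 × 340 = 1360
  Σ(broken) = 2824 kJ
Bonds formed (products):
  O-H: 4 × 480 = 1920
  S=O: 4 × 540 = 2160
  Σ(formed) = 4080 kJ
ΔH = Σ(broken) − Σ(formed) = 2824 − 4080 = −1256 kJ

ΔH ≈ −1256 kJ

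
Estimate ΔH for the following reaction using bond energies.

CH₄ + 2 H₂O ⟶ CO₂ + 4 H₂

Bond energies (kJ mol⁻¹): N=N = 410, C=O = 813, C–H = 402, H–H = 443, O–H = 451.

ΔH ≈ +14 kJ

Bonds broken (reactants):
  C–H: 4 × 402 = 1608
  O–H: 4 × 451 = 1804
  Σ(broken) = 3412 kJ
Bonds formed (products):
  C=O: 2 × 813 = 1626
  H–H: 4 × 443 = 1772
  Σ(formed) = 3398 kJ
ΔH = Σ(broken) − Σ(formed) = 3412 − 3398 = +14 kJ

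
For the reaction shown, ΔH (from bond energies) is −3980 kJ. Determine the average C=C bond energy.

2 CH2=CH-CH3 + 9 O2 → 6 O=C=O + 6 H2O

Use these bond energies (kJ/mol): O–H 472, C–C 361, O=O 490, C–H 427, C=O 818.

D(C=C) ≈ 622 kJ/mol

Let D be the C=C bond energy.
Σ(broken) = 2×361 + 12×427 + 2×D + 9×490 = 10256 + 2D
Σ(formed) = 12×818 + 12×472 = 15480
ΔH = Σ(broken) − Σ(formed) = (10256 + 2D) − (15480) = −5224 + 2D
Setting this equal to −3980 kJ gives 2D = 1244, so D = 622 kJ/mol.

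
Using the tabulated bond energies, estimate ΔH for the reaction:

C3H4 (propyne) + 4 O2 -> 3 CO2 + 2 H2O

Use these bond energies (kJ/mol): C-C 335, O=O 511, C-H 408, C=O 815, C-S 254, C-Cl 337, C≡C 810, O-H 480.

ΔH ≈ −1989 kJ

Bonds broken (reactants):
  C≡C: 1 × 810 = 810
  C-C: 1 × 335 = 335
  C-H: 4 × 408 = 1632
  O=O: 4 × 511 = 2044
  Σ(broken) = 4821 kJ
Bonds formed (products):
  C=O: 6 × 815 = 4890
  O-H: 4 × 480 = 1920
  Σ(formed) = 6810 kJ
ΔH = Σ(broken) − Σ(formed) = 4821 − 6810 = −1989 kJ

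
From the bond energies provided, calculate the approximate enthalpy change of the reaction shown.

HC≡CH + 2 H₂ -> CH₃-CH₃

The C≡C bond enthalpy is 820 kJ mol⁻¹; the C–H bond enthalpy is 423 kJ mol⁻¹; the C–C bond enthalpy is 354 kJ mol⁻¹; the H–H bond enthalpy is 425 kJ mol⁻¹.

ΔH ≈ −376 kJ

Bonds broken (reactants):
  C≡C: 1 × 820 = 820
  C–H: 2 × 423 = 846
  H–H: 2 × 425 = 850
  Σ(broken) = 2516 kJ
Bonds formed (products):
  C–C: 1 × 354 = 354
  C–H: 6 × 423 = 2538
  Σ(formed) = 2892 kJ
ΔH = Σ(broken) − Σ(formed) = 2516 − 2892 = −376 kJ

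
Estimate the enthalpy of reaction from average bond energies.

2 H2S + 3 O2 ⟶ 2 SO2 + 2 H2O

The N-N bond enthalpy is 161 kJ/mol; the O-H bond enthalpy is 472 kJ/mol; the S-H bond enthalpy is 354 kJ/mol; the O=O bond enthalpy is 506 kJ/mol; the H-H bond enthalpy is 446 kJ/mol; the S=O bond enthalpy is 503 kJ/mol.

ΔH ≈ −966 kJ

Bonds broken (reactants):
  O=O: 3 × 506 = 1518
  S-H: 4 × 354 = 1416
  Σ(broken) = 2934 kJ
Bonds formed (products):
  O-H: 4 × 472 = 1888
  S=O: 4 × 503 = 2012
  Σ(formed) = 3900 kJ
ΔH = Σ(broken) − Σ(formed) = 2934 − 3900 = −966 kJ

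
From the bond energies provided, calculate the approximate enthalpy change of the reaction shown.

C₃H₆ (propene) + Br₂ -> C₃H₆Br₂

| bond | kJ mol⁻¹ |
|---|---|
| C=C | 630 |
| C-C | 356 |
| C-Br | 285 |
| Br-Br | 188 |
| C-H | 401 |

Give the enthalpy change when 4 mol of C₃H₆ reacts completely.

ΔH = −432 kJ

Bonds broken (reactants):
  Br-Br: 1 × 188 = 188
  C-C: 1 × 356 = 356
  C-H: 6 × 401 = 2406
  C=C: 1 × 630 = 630
  Σ(broken) = 3580 kJ
Bonds formed (products):
  C-Br: 2 × 285 = 570
  C-C: 2 × 356 = 712
  C-H: 6 × 401 = 2406
  Σ(formed) = 3688 kJ
ΔH = Σ(broken) − Σ(formed) = 3580 − 3688 = −108 kJ
For 4× the reaction as written: 4 × (−108) = −432 kJ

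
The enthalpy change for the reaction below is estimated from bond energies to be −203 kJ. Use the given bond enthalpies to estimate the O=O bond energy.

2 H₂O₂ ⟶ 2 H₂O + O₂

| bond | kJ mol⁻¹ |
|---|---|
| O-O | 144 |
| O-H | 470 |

Let D be the O=O bond energy.
Σ(broken) = 4×470 + 2×144 = 2168
Σ(formed) = 4×470 + 1×D = 1880 + D
ΔH = Σ(broken) − Σ(formed) = (2168) − (1880 + D) = +288 − D
Setting this equal to −203 kJ gives D = 491 kJ/mol.

D(O=O) ≈ 491 kJ/mol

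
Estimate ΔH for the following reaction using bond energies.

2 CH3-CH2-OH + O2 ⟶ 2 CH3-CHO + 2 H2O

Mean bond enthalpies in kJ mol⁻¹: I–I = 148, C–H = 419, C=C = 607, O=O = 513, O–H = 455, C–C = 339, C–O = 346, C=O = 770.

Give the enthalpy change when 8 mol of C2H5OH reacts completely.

Bonds broken (reactants):
  C–C: 2 × 339 = 678
  C–H: 10 × 419 = 4190
  C–O: 2 × 346 = 692
  O–H: 2 × 455 = 910
  O=O: 1 × 513 = 513
  Σ(broken) = 6983 kJ
Bonds formed (products):
  C–C: 2 × 339 = 678
  C–H: 8 × 419 = 3352
  C=O: 2 × 770 = 1540
  O–H: 4 × 455 = 1820
  Σ(formed) = 7390 kJ
ΔH = Σ(broken) − Σ(formed) = 6983 − 7390 = −407 kJ
For 4× the reaction as written: 4 × (−407) = −1628 kJ

ΔH = −1628 kJ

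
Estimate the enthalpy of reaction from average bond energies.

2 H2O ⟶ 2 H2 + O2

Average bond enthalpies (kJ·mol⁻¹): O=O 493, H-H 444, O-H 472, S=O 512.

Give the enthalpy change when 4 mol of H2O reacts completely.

Bonds broken (reactants):
  O-H: 4 × 472 = 1888
  Σ(broken) = 1888 kJ
Bonds formed (products):
  H-H: 2 × 444 = 888
  O=O: 1 × 493 = 493
  Σ(formed) = 1381 kJ
ΔH = Σ(broken) − Σ(formed) = 1888 − 1381 = +507 kJ
For 2× the reaction as written: 2 × (+507) = +1014 kJ

ΔH = +1014 kJ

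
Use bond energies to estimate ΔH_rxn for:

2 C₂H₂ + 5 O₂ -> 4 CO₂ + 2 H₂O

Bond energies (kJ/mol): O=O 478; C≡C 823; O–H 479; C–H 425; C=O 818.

ΔH ≈ −2724 kJ

Bonds broken (reactants):
  C≡C: 2 × 823 = 1646
  C–H: 4 × 425 = 1700
  O=O: 5 × 478 = 2390
  Σ(broken) = 5736 kJ
Bonds formed (products):
  C=O: 8 × 818 = 6544
  O–H: 4 × 479 = 1916
  Σ(formed) = 8460 kJ
ΔH = Σ(broken) − Σ(formed) = 5736 − 8460 = −2724 kJ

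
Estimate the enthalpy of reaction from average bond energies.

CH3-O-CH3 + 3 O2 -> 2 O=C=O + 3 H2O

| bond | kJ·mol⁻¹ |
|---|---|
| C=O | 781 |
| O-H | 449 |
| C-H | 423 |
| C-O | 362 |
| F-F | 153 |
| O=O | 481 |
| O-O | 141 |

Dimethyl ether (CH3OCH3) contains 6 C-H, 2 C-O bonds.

ΔH ≈ −1113 kJ

Bonds broken (reactants):
  C-H: 6 × 423 = 2538
  C-O: 2 × 362 = 724
  O=O: 3 × 481 = 1443
  Σ(broken) = 4705 kJ
Bonds formed (products):
  C=O: 4 × 781 = 3124
  O-H: 6 × 449 = 2694
  Σ(formed) = 5818 kJ
ΔH = Σ(broken) − Σ(formed) = 4705 − 5818 = −1113 kJ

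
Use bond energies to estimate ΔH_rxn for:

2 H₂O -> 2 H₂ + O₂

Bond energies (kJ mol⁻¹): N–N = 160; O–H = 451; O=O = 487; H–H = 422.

Bonds broken (reactants):
  O–H: 4 × 451 = 1804
  Σ(broken) = 1804 kJ
Bonds formed (products):
  H–H: 2 × 422 = 844
  O=O: 1 × 487 = 487
  Σ(formed) = 1331 kJ
ΔH = Σ(broken) − Σ(formed) = 1804 − 1331 = +473 kJ

ΔH ≈ +473 kJ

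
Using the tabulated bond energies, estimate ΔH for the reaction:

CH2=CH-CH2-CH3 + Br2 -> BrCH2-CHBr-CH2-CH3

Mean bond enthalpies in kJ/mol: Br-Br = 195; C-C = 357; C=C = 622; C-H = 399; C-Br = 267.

Bonds broken (reactants):
  Br-Br: 1 × 195 = 195
  C-C: 2 × 357 = 714
  C-H: 8 × 399 = 3192
  C=C: 1 × 622 = 622
  Σ(broken) = 4723 kJ
Bonds formed (products):
  C-Br: 2 × 267 = 534
  C-C: 3 × 357 = 1071
  C-H: 8 × 399 = 3192
  Σ(formed) = 4797 kJ
ΔH = Σ(broken) − Σ(formed) = 4723 − 4797 = −74 kJ

ΔH ≈ −74 kJ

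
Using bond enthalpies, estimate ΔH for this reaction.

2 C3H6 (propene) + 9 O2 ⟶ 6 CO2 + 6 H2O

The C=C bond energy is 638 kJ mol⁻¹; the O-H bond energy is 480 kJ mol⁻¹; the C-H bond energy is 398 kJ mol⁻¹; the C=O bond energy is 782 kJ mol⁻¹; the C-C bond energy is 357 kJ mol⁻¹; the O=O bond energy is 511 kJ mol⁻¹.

Bonds broken (reactants):
  C-C: 2 × 357 = 714
  C-H: 12 × 398 = 4776
  C=C: 2 × 638 = 1276
  O=O: 9 × 511 = 4599
  Σ(broken) = 11365 kJ
Bonds formed (products):
  C=O: 12 × 782 = 9384
  O-H: 12 × 480 = 5760
  Σ(formed) = 15144 kJ
ΔH = Σ(broken) − Σ(formed) = 11365 − 15144 = −3779 kJ

ΔH ≈ −3779 kJ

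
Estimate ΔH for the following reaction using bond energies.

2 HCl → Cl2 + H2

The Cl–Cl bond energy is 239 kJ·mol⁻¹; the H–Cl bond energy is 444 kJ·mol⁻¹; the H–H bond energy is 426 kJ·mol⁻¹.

Bonds broken (reactants):
  H–Cl: 2 × 444 = 888
  Σ(broken) = 888 kJ
Bonds formed (products):
  Cl–Cl: 1 × 239 = 239
  H–H: 1 × 426 = 426
  Σ(formed) = 665 kJ
ΔH = Σ(broken) − Σ(formed) = 888 − 665 = +223 kJ

ΔH ≈ +223 kJ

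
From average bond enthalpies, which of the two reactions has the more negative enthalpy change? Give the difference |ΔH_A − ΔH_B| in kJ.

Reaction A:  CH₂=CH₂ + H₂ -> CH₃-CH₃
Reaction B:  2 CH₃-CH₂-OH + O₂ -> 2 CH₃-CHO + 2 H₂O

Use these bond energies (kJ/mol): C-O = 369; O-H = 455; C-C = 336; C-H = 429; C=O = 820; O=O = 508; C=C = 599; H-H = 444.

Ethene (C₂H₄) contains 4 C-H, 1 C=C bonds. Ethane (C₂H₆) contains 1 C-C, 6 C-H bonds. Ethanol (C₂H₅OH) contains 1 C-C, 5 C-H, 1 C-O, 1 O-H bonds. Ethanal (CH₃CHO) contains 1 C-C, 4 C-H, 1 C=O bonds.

Reaction B, by 295 kJ

Reaction A:
  Bonds broken (reactants):
    C-H: 4 × 429 = 1716
    C=C: 1 × 599 = 599
    H-H: 1 × 444 = 444
    Σ(broken) = 2759 kJ
  Bonds formed (products):
    C-C: 1 × 336 = 336
    C-H: 6 × 429 = 2574
    Σ(formed) = 2910 kJ
  ΔH_A = 2759 − 2910 = −151 kJ
Reaction B:
  Bonds broken (reactants):
    C-C: 2 × 336 = 672
    C-H: 10 × 429 = 4290
    C-O: 2 × 369 = 738
    O-H: 2 × 455 = 910
    O=O: 1 × 508 = 508
    Σ(broken) = 7118 kJ
  Bonds formed (products):
    C-C: 2 × 336 = 672
    C-H: 8 × 429 = 3432
    C=O: 2 × 820 = 1640
    O-H: 4 × 455 = 1820
    Σ(formed) = 7564 kJ
  ΔH_B = 7118 − 7564 = −446 kJ
ΔH_A − ΔH_B = +295 kJ, so reaction B has the more negative ΔH; |ΔH_A − ΔH_B| = 295 kJ.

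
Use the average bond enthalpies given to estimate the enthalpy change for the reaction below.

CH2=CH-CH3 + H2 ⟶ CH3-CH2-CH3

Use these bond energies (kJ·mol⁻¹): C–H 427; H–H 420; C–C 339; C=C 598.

Bonds broken (reactants):
  C–C: 1 × 339 = 339
  C–H: 6 × 427 = 2562
  C=C: 1 × 598 = 598
  H–H: 1 × 420 = 420
  Σ(broken) = 3919 kJ
Bonds formed (products):
  C–C: 2 × 339 = 678
  C–H: 8 × 427 = 3416
  Σ(formed) = 4094 kJ
ΔH = Σ(broken) − Σ(formed) = 3919 − 4094 = −175 kJ

ΔH ≈ −175 kJ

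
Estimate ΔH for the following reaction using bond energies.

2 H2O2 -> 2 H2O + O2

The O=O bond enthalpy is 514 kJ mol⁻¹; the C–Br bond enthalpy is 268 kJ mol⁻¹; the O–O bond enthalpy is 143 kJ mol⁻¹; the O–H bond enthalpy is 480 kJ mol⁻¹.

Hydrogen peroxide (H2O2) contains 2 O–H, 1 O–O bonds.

ΔH ≈ −228 kJ

Bonds broken (reactants):
  O–H: 4 × 480 = 1920
  O–O: 2 × 143 = 286
  Σ(broken) = 2206 kJ
Bonds formed (products):
  O–H: 4 × 480 = 1920
  O=O: 1 × 514 = 514
  Σ(formed) = 2434 kJ
ΔH = Σ(broken) − Σ(formed) = 2206 − 2434 = −228 kJ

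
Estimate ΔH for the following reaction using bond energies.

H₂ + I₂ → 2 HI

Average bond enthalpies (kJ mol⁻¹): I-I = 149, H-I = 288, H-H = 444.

ΔH ≈ +17 kJ

Bonds broken (reactants):
  H-H: 1 × 444 = 444
  I-I: 1 × 149 = 149
  Σ(broken) = 593 kJ
Bonds formed (products):
  H-I: 2 × 288 = 576
  Σ(formed) = 576 kJ
ΔH = Σ(broken) − Σ(formed) = 593 − 576 = +17 kJ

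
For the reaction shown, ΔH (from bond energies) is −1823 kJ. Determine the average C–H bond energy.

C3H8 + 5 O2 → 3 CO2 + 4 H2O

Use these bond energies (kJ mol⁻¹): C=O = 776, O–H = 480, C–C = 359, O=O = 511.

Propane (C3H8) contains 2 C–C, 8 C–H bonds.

D(C–H) ≈ 425 kJ/mol

Let D be the C–H bond energy.
Σ(broken) = 2×359 + 8×D + 5×511 = 3273 + 8D
Σ(formed) = 6×776 + 8×480 = 8496
ΔH = Σ(broken) − Σ(formed) = (3273 + 8D) − (8496) = −5223 + 8D
Setting this equal to −1823 kJ gives 8D = 3400, so D = 425 kJ/mol.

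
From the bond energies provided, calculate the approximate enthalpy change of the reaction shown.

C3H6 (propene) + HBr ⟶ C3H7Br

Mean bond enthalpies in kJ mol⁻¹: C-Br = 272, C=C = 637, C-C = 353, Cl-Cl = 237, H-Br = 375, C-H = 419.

ΔH ≈ −32 kJ

Bonds broken (reactants):
  C-C: 1 × 353 = 353
  C-H: 6 × 419 = 2514
  C=C: 1 × 637 = 637
  H-Br: 1 × 375 = 375
  Σ(broken) = 3879 kJ
Bonds formed (products):
  C-Br: 1 × 272 = 272
  C-C: 2 × 353 = 706
  C-H: 7 × 419 = 2933
  Σ(formed) = 3911 kJ
ΔH = Σ(broken) − Σ(formed) = 3879 − 3911 = −32 kJ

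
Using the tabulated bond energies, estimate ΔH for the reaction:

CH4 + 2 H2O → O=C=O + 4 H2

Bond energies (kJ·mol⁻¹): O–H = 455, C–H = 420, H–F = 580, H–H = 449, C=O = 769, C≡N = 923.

Bonds broken (reactants):
  C–H: 4 × 420 = 1680
  O–H: 4 × 455 = 1820
  Σ(broken) = 3500 kJ
Bonds formed (products):
  C=O: 2 × 769 = 1538
  H–H: 4 × 449 = 1796
  Σ(formed) = 3334 kJ
ΔH = Σ(broken) − Σ(formed) = 3500 − 3334 = +166 kJ

ΔH ≈ +166 kJ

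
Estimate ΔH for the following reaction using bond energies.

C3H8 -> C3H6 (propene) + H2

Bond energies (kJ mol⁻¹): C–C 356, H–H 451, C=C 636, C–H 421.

ΔH ≈ +111 kJ

Bonds broken (reactants):
  C–C: 2 × 356 = 712
  C–H: 8 × 421 = 3368
  Σ(broken) = 4080 kJ
Bonds formed (products):
  C–C: 1 × 356 = 356
  C–H: 6 × 421 = 2526
  C=C: 1 × 636 = 636
  H–H: 1 × 451 = 451
  Σ(formed) = 3969 kJ
ΔH = Σ(broken) − Σ(formed) = 4080 − 3969 = +111 kJ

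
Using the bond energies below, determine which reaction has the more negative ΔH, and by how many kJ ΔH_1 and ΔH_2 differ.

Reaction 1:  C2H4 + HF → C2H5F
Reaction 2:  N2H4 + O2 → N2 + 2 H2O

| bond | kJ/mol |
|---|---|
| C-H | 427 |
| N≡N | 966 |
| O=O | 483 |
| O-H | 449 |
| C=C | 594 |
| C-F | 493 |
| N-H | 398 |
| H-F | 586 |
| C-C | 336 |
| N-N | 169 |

Reaction 2, by 442 kJ

Reaction 1:
  Bonds broken (reactants):
    C-H: 4 × 427 = 1708
    C=C: 1 × 594 = 594
    H-F: 1 × 586 = 586
    Σ(broken) = 2888 kJ
  Bonds formed (products):
    C-C: 1 × 336 = 336
    C-F: 1 × 493 = 493
    C-H: 5 × 427 = 2135
    Σ(formed) = 2964 kJ
  ΔH_1 = 2888 − 2964 = −76 kJ
Reaction 2:
  Bonds broken (reactants):
    N-H: 4 × 398 = 1592
    N-N: 1 × 169 = 169
    O=O: 1 × 483 = 483
    Σ(broken) = 2244 kJ
  Bonds formed (products):
    N≡N: 1 × 966 = 966
    O-H: 4 × 449 = 1796
    Σ(formed) = 2762 kJ
  ΔH_2 = 2244 − 2762 = −518 kJ
ΔH_1 − ΔH_2 = +442 kJ, so reaction 2 has the more negative ΔH; |ΔH_1 − ΔH_2| = 442 kJ.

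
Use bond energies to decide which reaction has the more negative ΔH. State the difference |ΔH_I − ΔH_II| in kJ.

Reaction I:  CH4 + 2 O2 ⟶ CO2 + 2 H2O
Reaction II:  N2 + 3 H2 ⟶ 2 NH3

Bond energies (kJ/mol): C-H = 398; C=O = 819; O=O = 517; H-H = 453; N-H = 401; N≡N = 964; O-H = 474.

Reaction I, by 825 kJ

Reaction I:
  Bonds broken (reactants):
    C-H: 4 × 398 = 1592
    O=O: 2 × 517 = 1034
    Σ(broken) = 2626 kJ
  Bonds formed (products):
    C=O: 2 × 819 = 1638
    O-H: 4 × 474 = 1896
    Σ(formed) = 3534 kJ
  ΔH_I = 2626 − 3534 = −908 kJ
Reaction II:
  Bonds broken (reactants):
    H-H: 3 × 453 = 1359
    N≡N: 1 × 964 = 964
    Σ(broken) = 2323 kJ
  Bonds formed (products):
    N-H: 6 × 401 = 2406
    Σ(formed) = 2406 kJ
  ΔH_II = 2323 − 2406 = −83 kJ
ΔH_I − ΔH_II = −825 kJ, so reaction I has the more negative ΔH; |ΔH_I − ΔH_II| = 825 kJ.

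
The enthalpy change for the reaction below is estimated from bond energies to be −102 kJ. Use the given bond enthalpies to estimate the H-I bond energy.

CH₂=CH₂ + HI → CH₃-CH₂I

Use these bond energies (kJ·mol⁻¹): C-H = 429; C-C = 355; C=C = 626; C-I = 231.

Let D be the H-I bond energy.
Σ(broken) = 4×429 + 1×626 + 1×D = 2342 + D
Σ(formed) = 1×355 + 5×429 + 1×231 = 2731
ΔH = Σ(broken) − Σ(formed) = (2342 + D) − (2731) = −389 + D
Setting this equal to −102 kJ gives D = 287 kJ/mol.

D(H-I) ≈ 287 kJ/mol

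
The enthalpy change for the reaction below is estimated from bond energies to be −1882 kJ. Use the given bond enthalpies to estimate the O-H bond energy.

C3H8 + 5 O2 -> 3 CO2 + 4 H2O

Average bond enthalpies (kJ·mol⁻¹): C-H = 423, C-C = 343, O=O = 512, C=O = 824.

D(O-H) ≈ 446 kJ/mol

Let D be the O-H bond energy.
Σ(broken) = 2×343 + 8×423 + 5×512 = 6630
Σ(formed) = 6×824 + 8×D = 4944 + 8D
ΔH = Σ(broken) − Σ(formed) = (6630) − (4944 + 8D) = +1686 − 8D
Setting this equal to −1882 kJ gives 8D = 3568, so D = 446 kJ/mol.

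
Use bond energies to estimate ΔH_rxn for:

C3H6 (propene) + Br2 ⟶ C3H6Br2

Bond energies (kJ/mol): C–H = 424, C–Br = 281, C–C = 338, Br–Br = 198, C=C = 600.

Bonds broken (reactants):
  Br–Br: 1 × 198 = 198
  C–C: 1 × 338 = 338
  C–H: 6 × 424 = 2544
  C=C: 1 × 600 = 600
  Σ(broken) = 3680 kJ
Bonds formed (products):
  C–Br: 2 × 281 = 562
  C–C: 2 × 338 = 676
  C–H: 6 × 424 = 2544
  Σ(formed) = 3782 kJ
ΔH = Σ(broken) − Σ(formed) = 3680 − 3782 = −102 kJ

ΔH ≈ −102 kJ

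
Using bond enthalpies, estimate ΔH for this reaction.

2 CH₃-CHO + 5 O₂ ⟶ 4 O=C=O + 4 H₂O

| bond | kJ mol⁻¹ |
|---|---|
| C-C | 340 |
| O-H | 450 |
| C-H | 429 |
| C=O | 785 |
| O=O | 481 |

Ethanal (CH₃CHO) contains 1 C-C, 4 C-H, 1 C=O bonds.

ΔH ≈ −1793 kJ

Bonds broken (reactants):
  C-C: 2 × 340 = 680
  C-H: 8 × 429 = 3432
  C=O: 2 × 785 = 1570
  O=O: 5 × 481 = 2405
  Σ(broken) = 8087 kJ
Bonds formed (products):
  C=O: 8 × 785 = 6280
  O-H: 8 × 450 = 3600
  Σ(formed) = 9880 kJ
ΔH = Σ(broken) − Σ(formed) = 8087 − 9880 = −1793 kJ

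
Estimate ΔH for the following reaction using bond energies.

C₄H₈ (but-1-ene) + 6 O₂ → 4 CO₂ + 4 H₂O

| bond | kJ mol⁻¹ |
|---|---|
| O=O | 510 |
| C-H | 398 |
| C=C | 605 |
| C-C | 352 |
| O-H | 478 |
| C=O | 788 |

Bonds broken (reactants):
  C-C: 2 × 352 = 704
  C-H: 8 × 398 = 3184
  C=C: 1 × 605 = 605
  O=O: 6 × 510 = 3060
  Σ(broken) = 7553 kJ
Bonds formed (products):
  C=O: 8 × 788 = 6304
  O-H: 8 × 478 = 3824
  Σ(formed) = 10128 kJ
ΔH = Σ(broken) − Σ(formed) = 7553 − 10128 = −2575 kJ

ΔH ≈ −2575 kJ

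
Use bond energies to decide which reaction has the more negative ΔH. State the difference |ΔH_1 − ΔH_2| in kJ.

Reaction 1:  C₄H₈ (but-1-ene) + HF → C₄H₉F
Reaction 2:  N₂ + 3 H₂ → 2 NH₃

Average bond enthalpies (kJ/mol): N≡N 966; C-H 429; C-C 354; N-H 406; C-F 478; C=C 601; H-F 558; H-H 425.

Reaction 1:
  Bonds broken (reactants):
    C-C: 2 × 354 = 708
    C-H: 8 × 429 = 3432
    C=C: 1 × 601 = 601
    H-F: 1 × 558 = 558
    Σ(broken) = 5299 kJ
  Bonds formed (products):
    C-C: 3 × 354 = 1062
    C-F: 1 × 478 = 478
    C-H: 9 × 429 = 3861
    Σ(formed) = 5401 kJ
  ΔH_1 = 5299 − 5401 = −102 kJ
Reaction 2:
  Bonds broken (reactants):
    H-H: 3 × 425 = 1275
    N≡N: 1 × 966 = 966
    Σ(broken) = 2241 kJ
  Bonds formed (products):
    N-H: 6 × 406 = 2436
    Σ(formed) = 2436 kJ
  ΔH_2 = 2241 − 2436 = −195 kJ
ΔH_1 − ΔH_2 = +93 kJ, so reaction 2 has the more negative ΔH; |ΔH_1 − ΔH_2| = 93 kJ.

Reaction 2, by 93 kJ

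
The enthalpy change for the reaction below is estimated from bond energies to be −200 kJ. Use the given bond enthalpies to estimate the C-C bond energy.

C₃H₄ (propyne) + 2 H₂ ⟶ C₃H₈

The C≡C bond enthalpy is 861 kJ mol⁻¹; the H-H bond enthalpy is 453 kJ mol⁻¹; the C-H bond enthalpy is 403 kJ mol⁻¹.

D(C-C) ≈ 355 kJ/mol

Let D be the C-C bond energy.
Σ(broken) = 1×861 + 1×D + 4×403 + 2×453 = 3379 + D
Σ(formed) = 2×D + 8×403 = 3224 + 2D
ΔH = Σ(broken) − Σ(formed) = (3379 + D) − (3224 + 2D) = +155 − D
Setting this equal to −200 kJ gives D = 355 kJ/mol.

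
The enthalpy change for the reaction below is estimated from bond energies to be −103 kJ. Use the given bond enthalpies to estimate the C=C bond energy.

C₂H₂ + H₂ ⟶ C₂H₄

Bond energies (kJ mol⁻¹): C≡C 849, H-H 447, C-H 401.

D(C=C) ≈ 597 kJ/mol

Let D be the C=C bond energy.
Σ(broken) = 1×849 + 2×401 + 1×447 = 2098
Σ(formed) = 4×401 + 1×D = 1604 + D
ΔH = Σ(broken) − Σ(formed) = (2098) − (1604 + D) = +494 − D
Setting this equal to −103 kJ gives D = 597 kJ/mol.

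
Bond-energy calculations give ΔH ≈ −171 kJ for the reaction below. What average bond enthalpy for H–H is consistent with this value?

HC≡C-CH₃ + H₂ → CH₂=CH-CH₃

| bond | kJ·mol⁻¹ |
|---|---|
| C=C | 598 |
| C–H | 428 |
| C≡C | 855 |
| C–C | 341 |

D(H–H) ≈ 428 kJ/mol

Let D be the H–H bond energy.
Σ(broken) = 1×855 + 1×341 + 4×428 + 1×D = 2908 + D
Σ(formed) = 1×341 + 6×428 + 1×598 = 3507
ΔH = Σ(broken) − Σ(formed) = (2908 + D) − (3507) = −599 + D
Setting this equal to −171 kJ gives D = 428 kJ/mol.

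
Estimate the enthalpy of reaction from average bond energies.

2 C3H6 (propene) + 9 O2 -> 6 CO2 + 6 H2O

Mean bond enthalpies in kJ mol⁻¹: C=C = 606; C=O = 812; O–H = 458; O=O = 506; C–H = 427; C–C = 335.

Bonds broken (reactants):
  C–C: 2 × 335 = 670
  C–H: 12 × 427 = 5124
  C=C: 2 × 606 = 1212
  O=O: 9 × 506 = 4554
  Σ(broken) = 11560 kJ
Bonds formed (products):
  C=O: 12 × 812 = 9744
  O–H: 12 × 458 = 5496
  Σ(formed) = 15240 kJ
ΔH = Σ(broken) − Σ(formed) = 11560 − 15240 = −3680 kJ

ΔH ≈ −3680 kJ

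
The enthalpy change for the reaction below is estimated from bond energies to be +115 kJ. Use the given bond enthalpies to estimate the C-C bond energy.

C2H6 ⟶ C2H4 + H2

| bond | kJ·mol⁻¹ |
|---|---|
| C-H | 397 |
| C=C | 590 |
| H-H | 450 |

D(C-C) ≈ 361 kJ/mol

Let D be the C-C bond energy.
Σ(broken) = 1×D + 6×397 = 2382 + D
Σ(formed) = 4×397 + 1×590 + 1×450 = 2628
ΔH = Σ(broken) − Σ(formed) = (2382 + D) − (2628) = −246 + D
Setting this equal to +115 kJ gives D = 361 kJ/mol.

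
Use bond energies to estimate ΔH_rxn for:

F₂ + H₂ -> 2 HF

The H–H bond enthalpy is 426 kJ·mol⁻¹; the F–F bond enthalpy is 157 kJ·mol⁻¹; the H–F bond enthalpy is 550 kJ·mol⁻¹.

ΔH ≈ −517 kJ

Bonds broken (reactants):
  F–F: 1 × 157 = 157
  H–H: 1 × 426 = 426
  Σ(broken) = 583 kJ
Bonds formed (products):
  H–F: 2 × 550 = 1100
  Σ(formed) = 1100 kJ
ΔH = Σ(broken) − Σ(formed) = 583 − 1100 = −517 kJ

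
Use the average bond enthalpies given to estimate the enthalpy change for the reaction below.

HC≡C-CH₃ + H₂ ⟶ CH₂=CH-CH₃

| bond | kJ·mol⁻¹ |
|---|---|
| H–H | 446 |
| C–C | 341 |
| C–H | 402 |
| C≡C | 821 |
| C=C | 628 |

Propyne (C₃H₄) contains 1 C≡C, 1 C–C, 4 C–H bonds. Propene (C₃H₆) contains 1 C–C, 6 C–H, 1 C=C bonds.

Bonds broken (reactants):
  C≡C: 1 × 821 = 821
  C–C: 1 × 341 = 341
  C–H: 4 × 402 = 1608
  H–H: 1 × 446 = 446
  Σ(broken) = 3216 kJ
Bonds formed (products):
  C–C: 1 × 341 = 341
  C–H: 6 × 402 = 2412
  C=C: 1 × 628 = 628
  Σ(formed) = 3381 kJ
ΔH = Σ(broken) − Σ(formed) = 3216 − 3381 = −165 kJ

ΔH ≈ −165 kJ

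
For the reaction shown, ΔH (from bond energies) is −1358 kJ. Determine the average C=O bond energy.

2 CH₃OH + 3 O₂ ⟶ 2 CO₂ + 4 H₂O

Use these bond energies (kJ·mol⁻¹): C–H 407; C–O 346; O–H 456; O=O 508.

Let D be the C=O bond energy.
Σ(broken) = 6×407 + 2×346 + 2×456 + 3×508 = 5570
Σ(formed) = 4×D + 8×456 = 3648 + 4D
ΔH = Σ(broken) − Σ(formed) = (5570) − (3648 + 4D) = +1922 − 4D
Setting this equal to −1358 kJ gives 4D = 3280, so D = 820 kJ/mol.

D(C=O) ≈ 820 kJ/mol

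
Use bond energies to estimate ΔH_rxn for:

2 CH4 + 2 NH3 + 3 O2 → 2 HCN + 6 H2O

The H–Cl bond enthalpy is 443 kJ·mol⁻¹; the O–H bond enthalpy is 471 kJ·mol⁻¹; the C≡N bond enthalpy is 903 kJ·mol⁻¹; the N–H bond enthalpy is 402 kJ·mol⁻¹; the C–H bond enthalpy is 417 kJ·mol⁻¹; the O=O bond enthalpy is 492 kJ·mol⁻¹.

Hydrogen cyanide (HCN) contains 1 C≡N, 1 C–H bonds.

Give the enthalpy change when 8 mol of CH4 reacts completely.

Bonds broken (reactants):
  C–H: 8 × 417 = 3336
  N–H: 6 × 402 = 2412
  O=O: 3 × 492 = 1476
  Σ(broken) = 7224 kJ
Bonds formed (products):
  C≡N: 2 × 903 = 1806
  C–H: 2 × 417 = 834
  O–H: 12 × 471 = 5652
  Σ(formed) = 8292 kJ
ΔH = Σ(broken) − Σ(formed) = 7224 − 8292 = −1068 kJ
For 4× the reaction as written: 4 × (−1068) = −4272 kJ

ΔH = −4272 kJ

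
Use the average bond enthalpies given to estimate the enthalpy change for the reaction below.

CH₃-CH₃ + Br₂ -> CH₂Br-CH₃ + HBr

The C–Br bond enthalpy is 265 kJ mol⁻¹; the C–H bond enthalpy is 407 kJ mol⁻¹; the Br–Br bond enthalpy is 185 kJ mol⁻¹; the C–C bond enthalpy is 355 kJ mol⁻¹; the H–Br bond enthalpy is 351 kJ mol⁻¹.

Bonds broken (reactants):
  Br–Br: 1 × 185 = 185
  C–C: 1 × 355 = 355
  C–H: 6 × 407 = 2442
  Σ(broken) = 2982 kJ
Bonds formed (products):
  C–Br: 1 × 265 = 265
  C–C: 1 × 355 = 355
  C–H: 5 × 407 = 2035
  H–Br: 1 × 351 = 351
  Σ(formed) = 3006 kJ
ΔH = Σ(broken) − Σ(formed) = 2982 − 3006 = −24 kJ

ΔH ≈ −24 kJ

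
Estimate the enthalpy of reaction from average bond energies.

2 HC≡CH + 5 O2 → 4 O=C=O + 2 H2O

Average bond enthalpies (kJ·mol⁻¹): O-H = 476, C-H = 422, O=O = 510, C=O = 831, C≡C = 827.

Bonds broken (reactants):
  C≡C: 2 × 827 = 1654
  C-H: 4 × 422 = 1688
  O=O: 5 × 510 = 2550
  Σ(broken) = 5892 kJ
Bonds formed (products):
  C=O: 8 × 831 = 6648
  O-H: 4 × 476 = 1904
  Σ(formed) = 8552 kJ
ΔH = Σ(broken) − Σ(formed) = 5892 − 8552 = −2660 kJ

ΔH ≈ −2660 kJ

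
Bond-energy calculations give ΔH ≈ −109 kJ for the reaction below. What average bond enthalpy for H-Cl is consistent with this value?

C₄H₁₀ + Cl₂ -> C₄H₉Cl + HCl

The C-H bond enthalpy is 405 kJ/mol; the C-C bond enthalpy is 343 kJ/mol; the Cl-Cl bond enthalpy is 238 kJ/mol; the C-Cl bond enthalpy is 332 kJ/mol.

Let D be the H-Cl bond energy.
Σ(broken) = 3×343 + 10×405 + 1×238 = 5317
Σ(formed) = 3×343 + 1×332 + 9×405 + 1×D = 5006 + D
ΔH = Σ(broken) − Σ(formed) = (5317) − (5006 + D) = +311 − D
Setting this equal to −109 kJ gives D = 420 kJ/mol.

D(H-Cl) ≈ 420 kJ/mol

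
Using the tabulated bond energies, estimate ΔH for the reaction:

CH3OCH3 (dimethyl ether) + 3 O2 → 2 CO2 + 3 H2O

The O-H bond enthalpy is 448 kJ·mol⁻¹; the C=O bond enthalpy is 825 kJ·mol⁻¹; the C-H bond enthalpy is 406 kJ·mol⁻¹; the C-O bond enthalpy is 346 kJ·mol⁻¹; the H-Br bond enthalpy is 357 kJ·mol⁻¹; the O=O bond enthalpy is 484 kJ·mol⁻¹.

Bonds broken (reactants):
  C-H: 6 × 406 = 2436
  C-O: 2 × 346 = 692
  O=O: 3 × 484 = 1452
  Σ(broken) = 4580 kJ
Bonds formed (products):
  C=O: 4 × 825 = 3300
  O-H: 6 × 448 = 2688
  Σ(formed) = 5988 kJ
ΔH = Σ(broken) − Σ(formed) = 4580 − 5988 = −1408 kJ

ΔH ≈ −1408 kJ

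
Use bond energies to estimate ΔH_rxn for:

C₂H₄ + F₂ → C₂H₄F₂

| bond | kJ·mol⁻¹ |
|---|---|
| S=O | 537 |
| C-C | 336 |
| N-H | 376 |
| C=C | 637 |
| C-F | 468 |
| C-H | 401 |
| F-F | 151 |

Bonds broken (reactants):
  C-H: 4 × 401 = 1604
  C=C: 1 × 637 = 637
  F-F: 1 × 151 = 151
  Σ(broken) = 2392 kJ
Bonds formed (products):
  C-C: 1 × 336 = 336
  C-F: 2 × 468 = 936
  C-H: 4 × 401 = 1604
  Σ(formed) = 2876 kJ
ΔH = Σ(broken) − Σ(formed) = 2392 − 2876 = −484 kJ

ΔH ≈ −484 kJ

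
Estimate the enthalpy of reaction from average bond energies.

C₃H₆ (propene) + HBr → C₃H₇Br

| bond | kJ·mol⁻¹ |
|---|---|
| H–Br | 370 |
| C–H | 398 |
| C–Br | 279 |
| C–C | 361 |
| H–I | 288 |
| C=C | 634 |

ΔH ≈ −34 kJ

Bonds broken (reactants):
  C–C: 1 × 361 = 361
  C–H: 6 × 398 = 2388
  C=C: 1 × 634 = 634
  H–Br: 1 × 370 = 370
  Σ(broken) = 3753 kJ
Bonds formed (products):
  C–Br: 1 × 279 = 279
  C–C: 2 × 361 = 722
  C–H: 7 × 398 = 2786
  Σ(formed) = 3787 kJ
ΔH = Σ(broken) − Σ(formed) = 3753 − 3787 = −34 kJ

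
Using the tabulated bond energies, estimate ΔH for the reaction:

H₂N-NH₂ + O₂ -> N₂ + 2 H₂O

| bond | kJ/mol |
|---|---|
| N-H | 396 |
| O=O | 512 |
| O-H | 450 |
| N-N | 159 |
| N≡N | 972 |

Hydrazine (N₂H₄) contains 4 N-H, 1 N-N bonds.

ΔH ≈ −517 kJ

Bonds broken (reactants):
  N-H: 4 × 396 = 1584
  N-N: 1 × 159 = 159
  O=O: 1 × 512 = 512
  Σ(broken) = 2255 kJ
Bonds formed (products):
  N≡N: 1 × 972 = 972
  O-H: 4 × 450 = 1800
  Σ(formed) = 2772 kJ
ΔH = Σ(broken) − Σ(formed) = 2255 − 2772 = −517 kJ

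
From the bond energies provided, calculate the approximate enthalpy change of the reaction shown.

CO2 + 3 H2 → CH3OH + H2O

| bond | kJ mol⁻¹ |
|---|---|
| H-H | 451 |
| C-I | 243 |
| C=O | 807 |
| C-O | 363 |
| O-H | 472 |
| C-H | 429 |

Bonds broken (reactants):
  C=O: 2 × 807 = 1614
  H-H: 3 × 451 = 1353
  Σ(broken) = 2967 kJ
Bonds formed (products):
  C-H: 3 × 429 = 1287
  C-O: 1 × 363 = 363
  O-H: 3 × 472 = 1416
  Σ(formed) = 3066 kJ
ΔH = Σ(broken) − Σ(formed) = 2967 − 3066 = −99 kJ

ΔH ≈ −99 kJ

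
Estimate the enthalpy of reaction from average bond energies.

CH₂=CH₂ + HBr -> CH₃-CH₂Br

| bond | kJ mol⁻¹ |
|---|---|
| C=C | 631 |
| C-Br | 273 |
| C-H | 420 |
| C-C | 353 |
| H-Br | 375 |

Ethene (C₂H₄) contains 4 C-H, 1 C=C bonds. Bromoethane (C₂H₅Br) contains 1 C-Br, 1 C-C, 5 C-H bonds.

ΔH ≈ −40 kJ

Bonds broken (reactants):
  C-H: 4 × 420 = 1680
  C=C: 1 × 631 = 631
  H-Br: 1 × 375 = 375
  Σ(broken) = 2686 kJ
Bonds formed (products):
  C-Br: 1 × 273 = 273
  C-C: 1 × 353 = 353
  C-H: 5 × 420 = 2100
  Σ(formed) = 2726 kJ
ΔH = Σ(broken) − Σ(formed) = 2686 − 2726 = −40 kJ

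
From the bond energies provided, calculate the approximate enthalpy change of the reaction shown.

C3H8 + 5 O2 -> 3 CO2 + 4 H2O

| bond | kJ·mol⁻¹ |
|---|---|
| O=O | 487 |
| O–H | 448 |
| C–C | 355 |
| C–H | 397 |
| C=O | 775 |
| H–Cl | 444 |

Bonds broken (reactants):
  C–C: 2 × 355 = 710
  C–H: 8 × 397 = 3176
  O=O: 5 × 487 = 2435
  Σ(broken) = 6321 kJ
Bonds formed (products):
  C=O: 6 × 775 = 4650
  O–H: 8 × 448 = 3584
  Σ(formed) = 8234 kJ
ΔH = Σ(broken) − Σ(formed) = 6321 − 8234 = −1913 kJ

ΔH ≈ −1913 kJ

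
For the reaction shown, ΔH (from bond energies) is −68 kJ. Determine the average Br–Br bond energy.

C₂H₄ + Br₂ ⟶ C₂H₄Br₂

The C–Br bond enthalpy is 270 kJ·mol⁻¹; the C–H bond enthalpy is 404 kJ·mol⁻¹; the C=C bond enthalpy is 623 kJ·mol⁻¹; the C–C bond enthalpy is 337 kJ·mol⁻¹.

Let D be the Br–Br bond energy.
Σ(broken) = 1×D + 4×404 + 1×623 = 2239 + D
Σ(formed) = 2×270 + 1×337 + 4×404 = 2493
ΔH = Σ(broken) − Σ(formed) = (2239 + D) − (2493) = −254 + D
Setting this equal to −68 kJ gives D = 186 kJ/mol.

D(Br–Br) ≈ 186 kJ/mol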